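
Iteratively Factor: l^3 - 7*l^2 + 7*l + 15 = (l - 3)*(l^2 - 4*l - 5) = (l - 5)*(l - 3)*(l + 1)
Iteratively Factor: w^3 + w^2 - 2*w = (w - 1)*(w^2 + 2*w) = (w - 1)*(w + 2)*(w)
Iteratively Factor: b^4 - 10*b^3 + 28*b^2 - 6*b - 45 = (b - 5)*(b^3 - 5*b^2 + 3*b + 9) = (b - 5)*(b - 3)*(b^2 - 2*b - 3) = (b - 5)*(b - 3)*(b + 1)*(b - 3)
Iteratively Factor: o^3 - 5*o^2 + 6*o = (o - 3)*(o^2 - 2*o) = o*(o - 3)*(o - 2)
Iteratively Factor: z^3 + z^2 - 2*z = (z)*(z^2 + z - 2) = z*(z + 2)*(z - 1)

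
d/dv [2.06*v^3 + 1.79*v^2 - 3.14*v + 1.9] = 6.18*v^2 + 3.58*v - 3.14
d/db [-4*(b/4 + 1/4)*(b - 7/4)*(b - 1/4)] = -3*b^2 + 2*b + 25/16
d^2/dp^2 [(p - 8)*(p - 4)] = 2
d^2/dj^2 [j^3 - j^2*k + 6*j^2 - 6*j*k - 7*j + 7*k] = 6*j - 2*k + 12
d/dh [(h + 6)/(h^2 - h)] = (-h^2 - 12*h + 6)/(h^2*(h^2 - 2*h + 1))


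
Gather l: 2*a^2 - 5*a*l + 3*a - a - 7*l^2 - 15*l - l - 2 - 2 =2*a^2 + 2*a - 7*l^2 + l*(-5*a - 16) - 4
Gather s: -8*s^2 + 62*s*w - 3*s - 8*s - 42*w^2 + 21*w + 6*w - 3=-8*s^2 + s*(62*w - 11) - 42*w^2 + 27*w - 3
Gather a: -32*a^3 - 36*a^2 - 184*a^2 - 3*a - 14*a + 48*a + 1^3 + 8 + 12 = -32*a^3 - 220*a^2 + 31*a + 21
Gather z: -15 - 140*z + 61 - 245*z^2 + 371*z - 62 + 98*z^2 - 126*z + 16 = -147*z^2 + 105*z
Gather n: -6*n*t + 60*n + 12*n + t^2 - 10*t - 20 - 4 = n*(72 - 6*t) + t^2 - 10*t - 24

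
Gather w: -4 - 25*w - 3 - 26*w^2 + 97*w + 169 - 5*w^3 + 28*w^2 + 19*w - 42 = -5*w^3 + 2*w^2 + 91*w + 120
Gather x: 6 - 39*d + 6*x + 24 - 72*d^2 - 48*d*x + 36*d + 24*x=-72*d^2 - 3*d + x*(30 - 48*d) + 30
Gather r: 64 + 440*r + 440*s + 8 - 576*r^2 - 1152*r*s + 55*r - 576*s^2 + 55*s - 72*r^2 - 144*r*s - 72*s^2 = -648*r^2 + r*(495 - 1296*s) - 648*s^2 + 495*s + 72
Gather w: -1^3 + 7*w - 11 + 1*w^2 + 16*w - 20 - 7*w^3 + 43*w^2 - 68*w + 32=-7*w^3 + 44*w^2 - 45*w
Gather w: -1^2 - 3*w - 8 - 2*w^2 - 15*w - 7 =-2*w^2 - 18*w - 16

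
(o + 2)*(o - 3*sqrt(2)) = o^2 - 3*sqrt(2)*o + 2*o - 6*sqrt(2)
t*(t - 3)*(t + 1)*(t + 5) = t^4 + 3*t^3 - 13*t^2 - 15*t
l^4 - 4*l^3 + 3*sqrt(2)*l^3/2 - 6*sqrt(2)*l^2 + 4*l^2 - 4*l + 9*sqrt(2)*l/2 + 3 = (l - 3)*(l - 1)*(l + sqrt(2)/2)*(l + sqrt(2))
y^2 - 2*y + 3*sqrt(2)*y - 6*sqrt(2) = (y - 2)*(y + 3*sqrt(2))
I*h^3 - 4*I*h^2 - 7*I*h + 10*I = (h - 5)*(h + 2)*(I*h - I)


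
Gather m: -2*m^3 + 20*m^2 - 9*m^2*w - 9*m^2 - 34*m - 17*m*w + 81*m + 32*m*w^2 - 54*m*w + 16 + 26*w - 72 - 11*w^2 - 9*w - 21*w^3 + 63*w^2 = -2*m^3 + m^2*(11 - 9*w) + m*(32*w^2 - 71*w + 47) - 21*w^3 + 52*w^2 + 17*w - 56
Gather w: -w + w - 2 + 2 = 0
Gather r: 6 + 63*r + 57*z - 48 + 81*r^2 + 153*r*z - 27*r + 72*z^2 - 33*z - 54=81*r^2 + r*(153*z + 36) + 72*z^2 + 24*z - 96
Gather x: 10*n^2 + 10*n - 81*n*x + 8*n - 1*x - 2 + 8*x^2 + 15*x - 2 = 10*n^2 + 18*n + 8*x^2 + x*(14 - 81*n) - 4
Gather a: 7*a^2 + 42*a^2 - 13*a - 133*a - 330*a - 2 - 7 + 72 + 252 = 49*a^2 - 476*a + 315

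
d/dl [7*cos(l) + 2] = -7*sin(l)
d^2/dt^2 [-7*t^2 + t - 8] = -14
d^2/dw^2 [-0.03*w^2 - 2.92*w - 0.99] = -0.0600000000000000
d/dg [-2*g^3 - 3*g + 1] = -6*g^2 - 3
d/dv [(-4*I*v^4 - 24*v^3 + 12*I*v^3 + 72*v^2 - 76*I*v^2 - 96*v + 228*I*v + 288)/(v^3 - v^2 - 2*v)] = (-4*I*v^6 + 8*I*v^5 + v^4*(-48 + 88*I) + v^3*(288 - 504*I) + v^2*(-1104 + 380*I) + 576*v + 576)/(v^6 - 2*v^5 - 3*v^4 + 4*v^3 + 4*v^2)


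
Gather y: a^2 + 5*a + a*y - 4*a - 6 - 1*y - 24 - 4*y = a^2 + a + y*(a - 5) - 30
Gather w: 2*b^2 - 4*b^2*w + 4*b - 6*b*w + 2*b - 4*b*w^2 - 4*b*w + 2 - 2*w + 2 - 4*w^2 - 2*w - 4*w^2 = 2*b^2 + 6*b + w^2*(-4*b - 8) + w*(-4*b^2 - 10*b - 4) + 4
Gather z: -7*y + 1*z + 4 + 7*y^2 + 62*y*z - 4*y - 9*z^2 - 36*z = 7*y^2 - 11*y - 9*z^2 + z*(62*y - 35) + 4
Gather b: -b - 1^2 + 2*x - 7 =-b + 2*x - 8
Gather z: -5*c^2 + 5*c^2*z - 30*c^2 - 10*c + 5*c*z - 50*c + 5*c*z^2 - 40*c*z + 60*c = -35*c^2 + 5*c*z^2 + z*(5*c^2 - 35*c)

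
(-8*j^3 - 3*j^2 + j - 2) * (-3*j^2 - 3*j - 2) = 24*j^5 + 33*j^4 + 22*j^3 + 9*j^2 + 4*j + 4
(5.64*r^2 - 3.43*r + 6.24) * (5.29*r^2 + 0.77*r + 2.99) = 29.8356*r^4 - 13.8019*r^3 + 47.2321*r^2 - 5.4509*r + 18.6576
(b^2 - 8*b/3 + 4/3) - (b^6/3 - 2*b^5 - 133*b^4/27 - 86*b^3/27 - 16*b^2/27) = -b^6/3 + 2*b^5 + 133*b^4/27 + 86*b^3/27 + 43*b^2/27 - 8*b/3 + 4/3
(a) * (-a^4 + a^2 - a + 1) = -a^5 + a^3 - a^2 + a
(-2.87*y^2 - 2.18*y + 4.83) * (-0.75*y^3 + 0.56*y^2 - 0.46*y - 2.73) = 2.1525*y^5 + 0.0278*y^4 - 3.5231*y^3 + 11.5427*y^2 + 3.7296*y - 13.1859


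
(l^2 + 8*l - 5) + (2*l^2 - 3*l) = 3*l^2 + 5*l - 5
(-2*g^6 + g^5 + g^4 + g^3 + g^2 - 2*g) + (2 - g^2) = -2*g^6 + g^5 + g^4 + g^3 - 2*g + 2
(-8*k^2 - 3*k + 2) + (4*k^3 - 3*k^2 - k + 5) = 4*k^3 - 11*k^2 - 4*k + 7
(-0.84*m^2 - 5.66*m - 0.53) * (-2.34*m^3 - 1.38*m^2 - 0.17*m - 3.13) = 1.9656*m^5 + 14.4036*m^4 + 9.1938*m^3 + 4.3228*m^2 + 17.8059*m + 1.6589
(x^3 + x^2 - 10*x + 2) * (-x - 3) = -x^4 - 4*x^3 + 7*x^2 + 28*x - 6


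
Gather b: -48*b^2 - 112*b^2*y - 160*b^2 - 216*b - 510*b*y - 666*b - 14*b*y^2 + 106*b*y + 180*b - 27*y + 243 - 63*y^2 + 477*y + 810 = b^2*(-112*y - 208) + b*(-14*y^2 - 404*y - 702) - 63*y^2 + 450*y + 1053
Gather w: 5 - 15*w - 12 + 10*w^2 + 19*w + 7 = 10*w^2 + 4*w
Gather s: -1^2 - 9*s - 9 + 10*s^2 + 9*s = 10*s^2 - 10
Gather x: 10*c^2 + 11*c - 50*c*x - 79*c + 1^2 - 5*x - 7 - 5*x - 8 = 10*c^2 - 68*c + x*(-50*c - 10) - 14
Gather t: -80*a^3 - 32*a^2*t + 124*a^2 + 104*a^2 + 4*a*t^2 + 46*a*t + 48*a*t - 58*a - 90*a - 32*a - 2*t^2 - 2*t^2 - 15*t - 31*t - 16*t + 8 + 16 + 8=-80*a^3 + 228*a^2 - 180*a + t^2*(4*a - 4) + t*(-32*a^2 + 94*a - 62) + 32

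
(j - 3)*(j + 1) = j^2 - 2*j - 3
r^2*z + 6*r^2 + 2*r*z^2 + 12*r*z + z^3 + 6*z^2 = (r + z)^2*(z + 6)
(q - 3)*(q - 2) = q^2 - 5*q + 6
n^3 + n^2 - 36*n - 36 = (n - 6)*(n + 1)*(n + 6)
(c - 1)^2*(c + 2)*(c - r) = c^4 - c^3*r - 3*c^2 + 3*c*r + 2*c - 2*r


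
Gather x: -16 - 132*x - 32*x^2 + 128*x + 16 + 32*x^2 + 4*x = 0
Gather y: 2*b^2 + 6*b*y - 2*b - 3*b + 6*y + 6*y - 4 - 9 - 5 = 2*b^2 - 5*b + y*(6*b + 12) - 18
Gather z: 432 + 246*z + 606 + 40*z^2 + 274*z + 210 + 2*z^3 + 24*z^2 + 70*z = 2*z^3 + 64*z^2 + 590*z + 1248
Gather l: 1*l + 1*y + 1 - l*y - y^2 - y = l*(1 - y) - y^2 + 1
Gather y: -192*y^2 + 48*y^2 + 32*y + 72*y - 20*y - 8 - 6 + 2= -144*y^2 + 84*y - 12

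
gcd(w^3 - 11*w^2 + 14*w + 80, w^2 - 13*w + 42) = 1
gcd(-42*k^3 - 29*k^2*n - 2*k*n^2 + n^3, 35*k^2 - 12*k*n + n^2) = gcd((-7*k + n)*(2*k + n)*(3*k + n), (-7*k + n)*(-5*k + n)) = 7*k - n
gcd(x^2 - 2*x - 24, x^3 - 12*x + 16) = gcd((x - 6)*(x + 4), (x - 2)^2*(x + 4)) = x + 4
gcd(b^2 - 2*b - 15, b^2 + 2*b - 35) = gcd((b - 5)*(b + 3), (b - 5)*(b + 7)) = b - 5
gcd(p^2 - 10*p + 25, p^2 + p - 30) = p - 5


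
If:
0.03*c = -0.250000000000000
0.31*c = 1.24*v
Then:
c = -8.33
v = -2.08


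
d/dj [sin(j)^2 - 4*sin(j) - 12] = 2*(sin(j) - 2)*cos(j)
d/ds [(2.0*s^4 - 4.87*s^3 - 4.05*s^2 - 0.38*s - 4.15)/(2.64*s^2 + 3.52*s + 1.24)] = (10.56*s^5 + 8.2632*s^4 - 24.3648*s^3 - 31.3692*s^2 + 11.868*s + 14.1368)/(6.9696*s^4 + 18.5856*s^3 + 18.9376*s^2 + 8.7296*s + 1.5376)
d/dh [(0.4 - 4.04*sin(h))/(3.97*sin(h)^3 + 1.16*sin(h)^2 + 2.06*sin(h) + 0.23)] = (32.0776*sin(h)^3 - 0.0776000000000003*sin(h)^2 - 0.928*sin(h) - 1.7532)*cos(h)/(15.7609*sin(h)^6 + 9.2104*sin(h)^5 + 17.702*sin(h)^4 + 6.6054*sin(h)^3 + 4.7772*sin(h)^2 + 0.9476*sin(h) + 0.0529)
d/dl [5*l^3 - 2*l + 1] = 15*l^2 - 2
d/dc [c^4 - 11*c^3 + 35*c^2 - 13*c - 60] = 4*c^3 - 33*c^2 + 70*c - 13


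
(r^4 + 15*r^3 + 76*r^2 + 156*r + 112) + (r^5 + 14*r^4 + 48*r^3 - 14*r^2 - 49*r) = r^5 + 15*r^4 + 63*r^3 + 62*r^2 + 107*r + 112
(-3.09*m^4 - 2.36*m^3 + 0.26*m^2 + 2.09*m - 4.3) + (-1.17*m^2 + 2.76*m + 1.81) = -3.09*m^4 - 2.36*m^3 - 0.91*m^2 + 4.85*m - 2.49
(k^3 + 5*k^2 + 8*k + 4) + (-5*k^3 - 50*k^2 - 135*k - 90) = -4*k^3 - 45*k^2 - 127*k - 86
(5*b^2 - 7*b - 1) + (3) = 5*b^2 - 7*b + 2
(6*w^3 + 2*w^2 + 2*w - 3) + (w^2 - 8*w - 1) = 6*w^3 + 3*w^2 - 6*w - 4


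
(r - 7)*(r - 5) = r^2 - 12*r + 35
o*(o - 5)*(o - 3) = o^3 - 8*o^2 + 15*o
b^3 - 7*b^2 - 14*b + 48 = (b - 8)*(b - 2)*(b + 3)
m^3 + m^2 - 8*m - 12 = (m - 3)*(m + 2)^2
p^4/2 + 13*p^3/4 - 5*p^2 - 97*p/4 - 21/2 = (p/2 + 1)*(p - 3)*(p + 1/2)*(p + 7)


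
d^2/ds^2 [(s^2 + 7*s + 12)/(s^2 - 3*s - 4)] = 4*(5*s^3 + 24*s^2 - 12*s + 44)/(s^6 - 9*s^5 + 15*s^4 + 45*s^3 - 60*s^2 - 144*s - 64)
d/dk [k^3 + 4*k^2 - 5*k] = 3*k^2 + 8*k - 5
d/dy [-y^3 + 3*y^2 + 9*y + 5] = -3*y^2 + 6*y + 9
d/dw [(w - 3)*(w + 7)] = 2*w + 4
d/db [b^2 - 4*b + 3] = 2*b - 4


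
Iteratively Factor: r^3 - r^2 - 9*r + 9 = (r - 1)*(r^2 - 9) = (r - 1)*(r + 3)*(r - 3)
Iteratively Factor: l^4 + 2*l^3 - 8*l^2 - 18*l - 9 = (l - 3)*(l^3 + 5*l^2 + 7*l + 3) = (l - 3)*(l + 1)*(l^2 + 4*l + 3) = (l - 3)*(l + 1)*(l + 3)*(l + 1)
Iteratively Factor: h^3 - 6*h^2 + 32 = (h - 4)*(h^2 - 2*h - 8) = (h - 4)^2*(h + 2)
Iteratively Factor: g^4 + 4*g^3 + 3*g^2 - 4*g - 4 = (g + 1)*(g^3 + 3*g^2 - 4) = (g + 1)*(g + 2)*(g^2 + g - 2) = (g + 1)*(g + 2)^2*(g - 1)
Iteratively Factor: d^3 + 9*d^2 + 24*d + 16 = (d + 1)*(d^2 + 8*d + 16) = (d + 1)*(d + 4)*(d + 4)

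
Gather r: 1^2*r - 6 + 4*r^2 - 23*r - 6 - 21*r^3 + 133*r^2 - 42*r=-21*r^3 + 137*r^2 - 64*r - 12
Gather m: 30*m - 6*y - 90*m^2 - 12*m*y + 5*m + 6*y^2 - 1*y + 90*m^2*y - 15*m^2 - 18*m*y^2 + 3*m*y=m^2*(90*y - 105) + m*(-18*y^2 - 9*y + 35) + 6*y^2 - 7*y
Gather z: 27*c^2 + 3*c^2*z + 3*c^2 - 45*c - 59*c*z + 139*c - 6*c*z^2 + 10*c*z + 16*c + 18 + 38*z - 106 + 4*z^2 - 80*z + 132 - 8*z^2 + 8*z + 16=30*c^2 + 110*c + z^2*(-6*c - 4) + z*(3*c^2 - 49*c - 34) + 60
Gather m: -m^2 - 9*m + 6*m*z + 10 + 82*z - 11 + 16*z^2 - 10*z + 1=-m^2 + m*(6*z - 9) + 16*z^2 + 72*z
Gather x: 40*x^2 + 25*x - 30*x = 40*x^2 - 5*x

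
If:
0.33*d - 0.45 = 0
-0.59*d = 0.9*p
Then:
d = 1.36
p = -0.89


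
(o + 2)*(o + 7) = o^2 + 9*o + 14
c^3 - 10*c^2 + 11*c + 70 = (c - 7)*(c - 5)*(c + 2)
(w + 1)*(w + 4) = w^2 + 5*w + 4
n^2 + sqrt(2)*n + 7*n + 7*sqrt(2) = (n + 7)*(n + sqrt(2))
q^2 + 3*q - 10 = (q - 2)*(q + 5)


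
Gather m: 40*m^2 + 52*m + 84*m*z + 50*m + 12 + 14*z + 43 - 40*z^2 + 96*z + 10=40*m^2 + m*(84*z + 102) - 40*z^2 + 110*z + 65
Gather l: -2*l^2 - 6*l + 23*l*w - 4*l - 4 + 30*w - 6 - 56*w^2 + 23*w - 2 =-2*l^2 + l*(23*w - 10) - 56*w^2 + 53*w - 12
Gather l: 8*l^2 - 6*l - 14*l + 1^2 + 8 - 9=8*l^2 - 20*l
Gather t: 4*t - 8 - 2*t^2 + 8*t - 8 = -2*t^2 + 12*t - 16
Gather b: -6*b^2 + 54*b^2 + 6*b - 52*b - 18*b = 48*b^2 - 64*b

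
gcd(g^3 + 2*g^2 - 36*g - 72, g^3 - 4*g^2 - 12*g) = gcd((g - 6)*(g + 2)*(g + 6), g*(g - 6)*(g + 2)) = g^2 - 4*g - 12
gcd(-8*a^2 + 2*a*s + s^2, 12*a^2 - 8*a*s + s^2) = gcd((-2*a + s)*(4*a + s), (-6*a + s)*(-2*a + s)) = -2*a + s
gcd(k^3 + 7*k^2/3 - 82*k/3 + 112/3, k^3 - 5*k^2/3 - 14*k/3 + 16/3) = k - 8/3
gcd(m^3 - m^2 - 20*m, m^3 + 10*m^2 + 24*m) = m^2 + 4*m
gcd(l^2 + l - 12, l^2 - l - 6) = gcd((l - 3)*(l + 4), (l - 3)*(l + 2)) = l - 3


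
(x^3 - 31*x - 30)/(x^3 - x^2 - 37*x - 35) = (x - 6)/(x - 7)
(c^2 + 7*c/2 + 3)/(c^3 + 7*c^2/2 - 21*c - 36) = (c + 2)/(c^2 + 2*c - 24)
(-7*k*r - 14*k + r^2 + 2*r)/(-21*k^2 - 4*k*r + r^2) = (r + 2)/(3*k + r)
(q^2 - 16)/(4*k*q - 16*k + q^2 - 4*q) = (q + 4)/(4*k + q)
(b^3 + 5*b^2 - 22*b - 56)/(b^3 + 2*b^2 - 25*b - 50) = (b^2 + 3*b - 28)/(b^2 - 25)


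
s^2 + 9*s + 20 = (s + 4)*(s + 5)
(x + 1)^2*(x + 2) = x^3 + 4*x^2 + 5*x + 2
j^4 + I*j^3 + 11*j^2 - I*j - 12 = (j - 1)*(j + 1)*(j - 3*I)*(j + 4*I)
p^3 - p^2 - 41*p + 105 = (p - 5)*(p - 3)*(p + 7)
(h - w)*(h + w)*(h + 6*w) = h^3 + 6*h^2*w - h*w^2 - 6*w^3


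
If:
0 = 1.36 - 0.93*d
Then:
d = 1.46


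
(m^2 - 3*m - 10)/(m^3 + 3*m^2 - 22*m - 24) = (m^2 - 3*m - 10)/(m^3 + 3*m^2 - 22*m - 24)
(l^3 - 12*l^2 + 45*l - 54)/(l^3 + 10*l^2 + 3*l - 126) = (l^2 - 9*l + 18)/(l^2 + 13*l + 42)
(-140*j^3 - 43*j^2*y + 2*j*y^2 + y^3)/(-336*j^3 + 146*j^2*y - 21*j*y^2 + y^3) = (20*j^2 + 9*j*y + y^2)/(48*j^2 - 14*j*y + y^2)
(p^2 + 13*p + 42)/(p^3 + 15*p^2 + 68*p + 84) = 1/(p + 2)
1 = 1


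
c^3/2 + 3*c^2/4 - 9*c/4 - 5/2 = (c/2 + 1/2)*(c - 2)*(c + 5/2)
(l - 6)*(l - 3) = l^2 - 9*l + 18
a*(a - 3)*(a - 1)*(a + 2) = a^4 - 2*a^3 - 5*a^2 + 6*a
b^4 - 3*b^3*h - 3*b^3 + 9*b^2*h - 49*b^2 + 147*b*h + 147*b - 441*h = (b - 7)*(b - 3)*(b + 7)*(b - 3*h)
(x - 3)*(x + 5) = x^2 + 2*x - 15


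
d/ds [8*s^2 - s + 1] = 16*s - 1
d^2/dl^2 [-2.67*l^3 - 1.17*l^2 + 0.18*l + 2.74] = -16.02*l - 2.34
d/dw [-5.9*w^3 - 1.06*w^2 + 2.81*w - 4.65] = -17.7*w^2 - 2.12*w + 2.81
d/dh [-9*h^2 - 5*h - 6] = -18*h - 5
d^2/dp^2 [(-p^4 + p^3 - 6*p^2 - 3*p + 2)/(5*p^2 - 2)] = 2*(-25*p^6 + 30*p^4 - 65*p^3 - 54*p^2 - 78*p - 4)/(125*p^6 - 150*p^4 + 60*p^2 - 8)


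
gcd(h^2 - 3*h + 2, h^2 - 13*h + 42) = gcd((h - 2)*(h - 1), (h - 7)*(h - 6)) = 1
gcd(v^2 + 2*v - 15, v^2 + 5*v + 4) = 1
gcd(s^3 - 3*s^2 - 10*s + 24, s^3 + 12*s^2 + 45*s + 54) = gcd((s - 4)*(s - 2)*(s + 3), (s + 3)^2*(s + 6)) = s + 3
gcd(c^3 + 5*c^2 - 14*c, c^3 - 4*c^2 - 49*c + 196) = c + 7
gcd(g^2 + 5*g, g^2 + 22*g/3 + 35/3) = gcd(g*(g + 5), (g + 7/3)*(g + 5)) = g + 5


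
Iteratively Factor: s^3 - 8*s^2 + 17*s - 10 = (s - 5)*(s^2 - 3*s + 2) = (s - 5)*(s - 1)*(s - 2)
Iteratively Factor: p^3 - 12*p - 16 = (p + 2)*(p^2 - 2*p - 8) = (p - 4)*(p + 2)*(p + 2)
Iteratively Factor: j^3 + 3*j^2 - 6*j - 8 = (j - 2)*(j^2 + 5*j + 4) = (j - 2)*(j + 1)*(j + 4)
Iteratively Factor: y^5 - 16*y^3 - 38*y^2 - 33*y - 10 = (y - 5)*(y^4 + 5*y^3 + 9*y^2 + 7*y + 2) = (y - 5)*(y + 1)*(y^3 + 4*y^2 + 5*y + 2) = (y - 5)*(y + 1)^2*(y^2 + 3*y + 2) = (y - 5)*(y + 1)^2*(y + 2)*(y + 1)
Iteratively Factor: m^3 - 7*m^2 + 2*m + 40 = (m + 2)*(m^2 - 9*m + 20) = (m - 5)*(m + 2)*(m - 4)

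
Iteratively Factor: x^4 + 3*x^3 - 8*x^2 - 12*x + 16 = (x - 2)*(x^3 + 5*x^2 + 2*x - 8) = (x - 2)*(x - 1)*(x^2 + 6*x + 8) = (x - 2)*(x - 1)*(x + 2)*(x + 4)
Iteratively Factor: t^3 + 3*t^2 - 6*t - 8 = (t + 4)*(t^2 - t - 2) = (t + 1)*(t + 4)*(t - 2)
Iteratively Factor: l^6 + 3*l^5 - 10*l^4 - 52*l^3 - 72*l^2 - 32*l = (l - 4)*(l^5 + 7*l^4 + 18*l^3 + 20*l^2 + 8*l) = (l - 4)*(l + 2)*(l^4 + 5*l^3 + 8*l^2 + 4*l) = (l - 4)*(l + 1)*(l + 2)*(l^3 + 4*l^2 + 4*l) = (l - 4)*(l + 1)*(l + 2)^2*(l^2 + 2*l) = (l - 4)*(l + 1)*(l + 2)^3*(l)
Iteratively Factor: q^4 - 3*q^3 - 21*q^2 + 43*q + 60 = (q - 5)*(q^3 + 2*q^2 - 11*q - 12) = (q - 5)*(q + 4)*(q^2 - 2*q - 3) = (q - 5)*(q + 1)*(q + 4)*(q - 3)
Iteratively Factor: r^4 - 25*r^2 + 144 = (r - 4)*(r^3 + 4*r^2 - 9*r - 36) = (r - 4)*(r - 3)*(r^2 + 7*r + 12) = (r - 4)*(r - 3)*(r + 3)*(r + 4)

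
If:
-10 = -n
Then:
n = 10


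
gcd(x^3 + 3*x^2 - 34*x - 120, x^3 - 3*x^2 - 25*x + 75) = x + 5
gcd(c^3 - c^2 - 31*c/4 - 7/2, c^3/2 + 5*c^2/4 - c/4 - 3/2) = c + 2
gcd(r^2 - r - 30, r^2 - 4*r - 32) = 1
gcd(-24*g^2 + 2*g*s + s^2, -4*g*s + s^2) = -4*g + s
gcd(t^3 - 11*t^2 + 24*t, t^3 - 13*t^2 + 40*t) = t^2 - 8*t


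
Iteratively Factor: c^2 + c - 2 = (c - 1)*(c + 2)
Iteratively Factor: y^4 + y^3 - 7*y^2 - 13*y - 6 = (y + 2)*(y^3 - y^2 - 5*y - 3) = (y - 3)*(y + 2)*(y^2 + 2*y + 1) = (y - 3)*(y + 1)*(y + 2)*(y + 1)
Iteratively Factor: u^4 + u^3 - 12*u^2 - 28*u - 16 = (u + 2)*(u^3 - u^2 - 10*u - 8) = (u - 4)*(u + 2)*(u^2 + 3*u + 2) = (u - 4)*(u + 2)^2*(u + 1)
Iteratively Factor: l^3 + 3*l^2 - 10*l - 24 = (l - 3)*(l^2 + 6*l + 8) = (l - 3)*(l + 4)*(l + 2)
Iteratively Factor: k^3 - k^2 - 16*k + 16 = (k - 4)*(k^2 + 3*k - 4) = (k - 4)*(k - 1)*(k + 4)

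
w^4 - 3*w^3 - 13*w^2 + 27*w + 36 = (w - 4)*(w - 3)*(w + 1)*(w + 3)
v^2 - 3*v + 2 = (v - 2)*(v - 1)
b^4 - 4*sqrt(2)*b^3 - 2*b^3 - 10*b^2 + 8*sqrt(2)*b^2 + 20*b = b*(b - 2)*(b - 5*sqrt(2))*(b + sqrt(2))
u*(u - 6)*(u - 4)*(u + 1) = u^4 - 9*u^3 + 14*u^2 + 24*u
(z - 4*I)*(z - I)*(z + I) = z^3 - 4*I*z^2 + z - 4*I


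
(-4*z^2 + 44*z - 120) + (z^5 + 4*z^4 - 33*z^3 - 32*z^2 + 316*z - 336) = z^5 + 4*z^4 - 33*z^3 - 36*z^2 + 360*z - 456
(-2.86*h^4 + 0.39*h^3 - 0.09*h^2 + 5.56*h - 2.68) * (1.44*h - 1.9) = -4.1184*h^5 + 5.9956*h^4 - 0.8706*h^3 + 8.1774*h^2 - 14.4232*h + 5.092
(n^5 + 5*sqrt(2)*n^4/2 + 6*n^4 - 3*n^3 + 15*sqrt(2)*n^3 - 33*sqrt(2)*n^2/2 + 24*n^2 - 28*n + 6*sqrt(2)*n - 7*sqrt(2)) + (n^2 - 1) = n^5 + 5*sqrt(2)*n^4/2 + 6*n^4 - 3*n^3 + 15*sqrt(2)*n^3 - 33*sqrt(2)*n^2/2 + 25*n^2 - 28*n + 6*sqrt(2)*n - 7*sqrt(2) - 1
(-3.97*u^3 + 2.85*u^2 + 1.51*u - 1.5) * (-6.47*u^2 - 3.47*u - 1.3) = 25.6859*u^5 - 4.6636*u^4 - 14.4982*u^3 + 0.7603*u^2 + 3.242*u + 1.95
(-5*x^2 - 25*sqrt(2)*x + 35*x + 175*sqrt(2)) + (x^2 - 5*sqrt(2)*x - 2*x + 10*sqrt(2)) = -4*x^2 - 30*sqrt(2)*x + 33*x + 185*sqrt(2)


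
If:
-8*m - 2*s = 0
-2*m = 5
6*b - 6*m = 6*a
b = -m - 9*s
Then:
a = -85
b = -175/2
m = -5/2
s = 10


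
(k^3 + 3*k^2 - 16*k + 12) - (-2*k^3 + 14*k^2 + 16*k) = 3*k^3 - 11*k^2 - 32*k + 12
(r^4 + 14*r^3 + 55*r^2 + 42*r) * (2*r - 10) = 2*r^5 + 18*r^4 - 30*r^3 - 466*r^2 - 420*r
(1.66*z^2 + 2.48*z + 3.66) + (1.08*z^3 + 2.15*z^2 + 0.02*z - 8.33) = 1.08*z^3 + 3.81*z^2 + 2.5*z - 4.67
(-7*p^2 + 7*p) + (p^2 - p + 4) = -6*p^2 + 6*p + 4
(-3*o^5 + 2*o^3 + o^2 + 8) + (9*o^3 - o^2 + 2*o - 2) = -3*o^5 + 11*o^3 + 2*o + 6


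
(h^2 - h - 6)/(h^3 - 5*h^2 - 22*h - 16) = (h - 3)/(h^2 - 7*h - 8)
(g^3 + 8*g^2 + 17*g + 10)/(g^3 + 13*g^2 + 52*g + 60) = (g + 1)/(g + 6)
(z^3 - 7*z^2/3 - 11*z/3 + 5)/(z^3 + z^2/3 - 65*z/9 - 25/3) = 3*(z - 1)/(3*z + 5)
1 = 1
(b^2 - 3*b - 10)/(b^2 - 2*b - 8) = (b - 5)/(b - 4)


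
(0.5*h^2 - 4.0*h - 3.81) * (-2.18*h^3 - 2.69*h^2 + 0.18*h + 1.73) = -1.09*h^5 + 7.375*h^4 + 19.1558*h^3 + 10.3939*h^2 - 7.6058*h - 6.5913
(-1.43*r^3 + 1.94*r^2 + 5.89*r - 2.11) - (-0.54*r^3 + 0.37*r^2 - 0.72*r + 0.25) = -0.89*r^3 + 1.57*r^2 + 6.61*r - 2.36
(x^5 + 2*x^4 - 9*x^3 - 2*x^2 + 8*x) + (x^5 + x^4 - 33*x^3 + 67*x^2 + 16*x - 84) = 2*x^5 + 3*x^4 - 42*x^3 + 65*x^2 + 24*x - 84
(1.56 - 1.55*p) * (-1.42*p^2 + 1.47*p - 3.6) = 2.201*p^3 - 4.4937*p^2 + 7.8732*p - 5.616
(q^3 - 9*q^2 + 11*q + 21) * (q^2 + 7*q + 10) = q^5 - 2*q^4 - 42*q^3 + 8*q^2 + 257*q + 210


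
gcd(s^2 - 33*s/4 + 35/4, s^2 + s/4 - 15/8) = s - 5/4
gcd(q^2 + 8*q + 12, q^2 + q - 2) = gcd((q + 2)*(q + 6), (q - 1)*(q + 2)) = q + 2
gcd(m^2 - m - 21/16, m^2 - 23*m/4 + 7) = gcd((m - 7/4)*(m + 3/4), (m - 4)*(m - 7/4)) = m - 7/4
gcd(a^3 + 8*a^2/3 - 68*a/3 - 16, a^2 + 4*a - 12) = a + 6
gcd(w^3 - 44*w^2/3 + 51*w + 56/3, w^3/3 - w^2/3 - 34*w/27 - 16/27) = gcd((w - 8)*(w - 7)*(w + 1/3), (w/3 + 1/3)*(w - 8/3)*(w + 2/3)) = 1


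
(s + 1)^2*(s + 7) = s^3 + 9*s^2 + 15*s + 7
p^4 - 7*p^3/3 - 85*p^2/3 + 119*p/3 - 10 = (p - 6)*(p - 1)*(p - 1/3)*(p + 5)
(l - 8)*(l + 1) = l^2 - 7*l - 8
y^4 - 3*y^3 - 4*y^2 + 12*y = y*(y - 3)*(y - 2)*(y + 2)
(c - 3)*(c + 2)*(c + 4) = c^3 + 3*c^2 - 10*c - 24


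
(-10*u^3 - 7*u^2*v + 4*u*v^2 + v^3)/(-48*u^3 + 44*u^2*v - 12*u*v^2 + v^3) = (5*u^2 + 6*u*v + v^2)/(24*u^2 - 10*u*v + v^2)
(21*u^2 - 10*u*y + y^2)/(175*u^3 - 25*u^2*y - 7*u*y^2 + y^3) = (-3*u + y)/(-25*u^2 + y^2)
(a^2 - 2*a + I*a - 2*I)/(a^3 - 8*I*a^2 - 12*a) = (a^2 + a*(-2 + I) - 2*I)/(a*(a^2 - 8*I*a - 12))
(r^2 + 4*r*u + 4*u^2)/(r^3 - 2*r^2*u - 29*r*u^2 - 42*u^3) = (r + 2*u)/(r^2 - 4*r*u - 21*u^2)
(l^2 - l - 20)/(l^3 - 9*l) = (l^2 - l - 20)/(l*(l^2 - 9))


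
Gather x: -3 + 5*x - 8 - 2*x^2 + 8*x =-2*x^2 + 13*x - 11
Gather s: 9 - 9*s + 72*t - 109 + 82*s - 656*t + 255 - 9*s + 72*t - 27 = 64*s - 512*t + 128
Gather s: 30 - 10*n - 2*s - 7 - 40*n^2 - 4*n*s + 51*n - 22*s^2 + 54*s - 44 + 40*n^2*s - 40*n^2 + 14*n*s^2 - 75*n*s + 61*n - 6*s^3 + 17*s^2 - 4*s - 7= -80*n^2 + 102*n - 6*s^3 + s^2*(14*n - 5) + s*(40*n^2 - 79*n + 48) - 28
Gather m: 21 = 21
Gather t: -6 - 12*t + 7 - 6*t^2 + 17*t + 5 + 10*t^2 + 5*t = 4*t^2 + 10*t + 6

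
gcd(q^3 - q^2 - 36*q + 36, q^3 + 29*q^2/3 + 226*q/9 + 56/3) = q + 6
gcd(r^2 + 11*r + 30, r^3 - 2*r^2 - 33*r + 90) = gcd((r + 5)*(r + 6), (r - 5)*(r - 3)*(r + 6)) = r + 6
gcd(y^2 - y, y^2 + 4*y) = y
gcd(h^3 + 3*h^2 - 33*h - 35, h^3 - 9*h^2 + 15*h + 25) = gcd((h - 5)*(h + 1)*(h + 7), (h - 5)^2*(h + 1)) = h^2 - 4*h - 5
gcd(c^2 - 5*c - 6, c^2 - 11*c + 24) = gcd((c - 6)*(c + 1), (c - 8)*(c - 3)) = 1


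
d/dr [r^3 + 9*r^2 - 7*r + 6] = 3*r^2 + 18*r - 7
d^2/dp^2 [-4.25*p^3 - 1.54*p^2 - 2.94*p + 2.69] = -25.5*p - 3.08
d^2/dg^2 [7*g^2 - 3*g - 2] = 14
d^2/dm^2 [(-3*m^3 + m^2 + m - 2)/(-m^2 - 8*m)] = 2*(199*m^3 + 6*m^2 + 48*m + 128)/(m^3*(m^3 + 24*m^2 + 192*m + 512))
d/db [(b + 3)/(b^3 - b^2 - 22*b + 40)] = (b^3 - b^2 - 22*b + (b + 3)*(-3*b^2 + 2*b + 22) + 40)/(b^3 - b^2 - 22*b + 40)^2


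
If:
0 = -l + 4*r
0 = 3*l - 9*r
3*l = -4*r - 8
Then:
No Solution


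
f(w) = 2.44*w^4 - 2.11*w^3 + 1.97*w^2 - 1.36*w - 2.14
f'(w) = 9.76*w^3 - 6.33*w^2 + 3.94*w - 1.36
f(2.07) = 29.57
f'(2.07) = 66.24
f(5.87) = 2527.94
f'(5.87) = 1777.73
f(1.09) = -0.57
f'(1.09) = 8.05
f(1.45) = 4.38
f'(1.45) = 20.80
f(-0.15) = -1.88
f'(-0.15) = -2.13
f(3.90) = 461.84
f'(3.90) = 496.68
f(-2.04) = 69.00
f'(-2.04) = -118.60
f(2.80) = 113.15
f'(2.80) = 174.30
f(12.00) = 47214.98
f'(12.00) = 15999.68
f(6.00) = 2767.10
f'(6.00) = 1902.56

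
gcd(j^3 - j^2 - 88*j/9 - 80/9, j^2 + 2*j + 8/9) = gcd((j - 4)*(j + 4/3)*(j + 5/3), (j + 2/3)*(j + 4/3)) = j + 4/3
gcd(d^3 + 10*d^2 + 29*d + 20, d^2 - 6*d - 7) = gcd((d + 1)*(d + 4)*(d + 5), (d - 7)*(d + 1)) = d + 1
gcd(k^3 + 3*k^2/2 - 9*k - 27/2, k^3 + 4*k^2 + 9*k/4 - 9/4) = k^2 + 9*k/2 + 9/2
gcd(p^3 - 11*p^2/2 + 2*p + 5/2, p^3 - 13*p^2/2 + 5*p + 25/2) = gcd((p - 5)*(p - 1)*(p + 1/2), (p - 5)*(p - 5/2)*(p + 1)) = p - 5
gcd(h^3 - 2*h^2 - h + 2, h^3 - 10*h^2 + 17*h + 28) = h + 1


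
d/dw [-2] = 0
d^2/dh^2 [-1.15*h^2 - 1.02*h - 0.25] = -2.30000000000000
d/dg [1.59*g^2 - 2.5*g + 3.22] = 3.18*g - 2.5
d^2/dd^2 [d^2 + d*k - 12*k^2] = 2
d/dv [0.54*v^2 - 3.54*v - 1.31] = 1.08*v - 3.54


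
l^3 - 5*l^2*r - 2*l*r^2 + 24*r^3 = (l - 4*r)*(l - 3*r)*(l + 2*r)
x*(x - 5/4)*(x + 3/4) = x^3 - x^2/2 - 15*x/16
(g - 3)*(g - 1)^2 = g^3 - 5*g^2 + 7*g - 3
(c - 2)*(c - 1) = c^2 - 3*c + 2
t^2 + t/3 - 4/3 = (t - 1)*(t + 4/3)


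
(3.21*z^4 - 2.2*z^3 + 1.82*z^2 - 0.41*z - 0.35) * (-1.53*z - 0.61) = -4.9113*z^5 + 1.4079*z^4 - 1.4426*z^3 - 0.4829*z^2 + 0.7856*z + 0.2135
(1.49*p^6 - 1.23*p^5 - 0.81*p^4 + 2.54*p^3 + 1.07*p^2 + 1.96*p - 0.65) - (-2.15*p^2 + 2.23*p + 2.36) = 1.49*p^6 - 1.23*p^5 - 0.81*p^4 + 2.54*p^3 + 3.22*p^2 - 0.27*p - 3.01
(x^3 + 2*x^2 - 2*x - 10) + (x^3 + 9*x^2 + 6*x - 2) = 2*x^3 + 11*x^2 + 4*x - 12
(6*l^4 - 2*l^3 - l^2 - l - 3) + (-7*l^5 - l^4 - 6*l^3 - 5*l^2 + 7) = -7*l^5 + 5*l^4 - 8*l^3 - 6*l^2 - l + 4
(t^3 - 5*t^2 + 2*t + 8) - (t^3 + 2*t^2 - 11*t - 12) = -7*t^2 + 13*t + 20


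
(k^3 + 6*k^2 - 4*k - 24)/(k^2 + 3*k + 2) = (k^2 + 4*k - 12)/(k + 1)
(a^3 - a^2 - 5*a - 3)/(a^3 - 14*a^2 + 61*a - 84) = (a^2 + 2*a + 1)/(a^2 - 11*a + 28)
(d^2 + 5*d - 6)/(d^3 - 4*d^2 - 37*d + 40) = (d + 6)/(d^2 - 3*d - 40)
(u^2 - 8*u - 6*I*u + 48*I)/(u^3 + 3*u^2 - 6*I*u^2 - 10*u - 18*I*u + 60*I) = (u - 8)/(u^2 + 3*u - 10)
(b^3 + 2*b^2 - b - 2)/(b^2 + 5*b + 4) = (b^2 + b - 2)/(b + 4)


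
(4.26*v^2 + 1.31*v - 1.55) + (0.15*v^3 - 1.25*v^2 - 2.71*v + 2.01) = 0.15*v^3 + 3.01*v^2 - 1.4*v + 0.46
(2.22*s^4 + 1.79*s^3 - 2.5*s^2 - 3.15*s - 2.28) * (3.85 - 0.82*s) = -1.8204*s^5 + 7.0792*s^4 + 8.9415*s^3 - 7.042*s^2 - 10.2579*s - 8.778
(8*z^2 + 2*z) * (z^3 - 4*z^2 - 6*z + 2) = 8*z^5 - 30*z^4 - 56*z^3 + 4*z^2 + 4*z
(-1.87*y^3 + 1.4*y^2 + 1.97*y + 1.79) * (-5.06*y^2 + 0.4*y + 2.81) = 9.4622*y^5 - 7.832*y^4 - 14.6629*y^3 - 4.3354*y^2 + 6.2517*y + 5.0299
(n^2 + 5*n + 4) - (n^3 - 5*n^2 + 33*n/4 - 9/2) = -n^3 + 6*n^2 - 13*n/4 + 17/2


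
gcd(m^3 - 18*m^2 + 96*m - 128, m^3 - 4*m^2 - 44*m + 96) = m^2 - 10*m + 16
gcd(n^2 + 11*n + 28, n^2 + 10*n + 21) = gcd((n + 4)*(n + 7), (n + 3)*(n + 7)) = n + 7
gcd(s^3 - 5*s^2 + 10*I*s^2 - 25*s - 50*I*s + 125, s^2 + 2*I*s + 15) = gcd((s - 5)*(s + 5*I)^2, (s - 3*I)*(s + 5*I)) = s + 5*I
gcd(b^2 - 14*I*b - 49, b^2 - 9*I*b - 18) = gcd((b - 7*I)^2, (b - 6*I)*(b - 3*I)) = 1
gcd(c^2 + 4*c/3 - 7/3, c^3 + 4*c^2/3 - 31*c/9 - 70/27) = c + 7/3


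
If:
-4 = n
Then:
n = -4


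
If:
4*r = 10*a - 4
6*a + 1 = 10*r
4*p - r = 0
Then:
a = 11/19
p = 17/152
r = 17/38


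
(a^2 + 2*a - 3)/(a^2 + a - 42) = (a^2 + 2*a - 3)/(a^2 + a - 42)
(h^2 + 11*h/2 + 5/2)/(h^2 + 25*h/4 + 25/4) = 2*(2*h + 1)/(4*h + 5)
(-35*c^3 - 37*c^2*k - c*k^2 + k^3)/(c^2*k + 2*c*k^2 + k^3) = (-35*c^2 - 2*c*k + k^2)/(k*(c + k))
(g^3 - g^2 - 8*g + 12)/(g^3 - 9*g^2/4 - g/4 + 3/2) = 4*(g^2 + g - 6)/(4*g^2 - g - 3)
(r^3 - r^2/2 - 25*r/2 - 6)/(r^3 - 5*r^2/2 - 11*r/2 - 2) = (r + 3)/(r + 1)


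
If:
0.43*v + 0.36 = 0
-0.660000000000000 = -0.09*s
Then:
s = 7.33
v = -0.84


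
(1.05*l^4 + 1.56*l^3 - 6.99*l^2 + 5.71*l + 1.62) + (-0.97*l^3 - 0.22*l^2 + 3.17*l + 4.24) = 1.05*l^4 + 0.59*l^3 - 7.21*l^2 + 8.88*l + 5.86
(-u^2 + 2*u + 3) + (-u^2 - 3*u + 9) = -2*u^2 - u + 12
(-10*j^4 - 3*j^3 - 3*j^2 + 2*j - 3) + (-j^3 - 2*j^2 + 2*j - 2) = -10*j^4 - 4*j^3 - 5*j^2 + 4*j - 5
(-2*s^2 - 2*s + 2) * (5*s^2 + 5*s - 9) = -10*s^4 - 20*s^3 + 18*s^2 + 28*s - 18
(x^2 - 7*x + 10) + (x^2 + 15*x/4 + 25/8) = 2*x^2 - 13*x/4 + 105/8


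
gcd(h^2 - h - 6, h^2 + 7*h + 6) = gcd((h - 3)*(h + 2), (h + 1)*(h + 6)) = 1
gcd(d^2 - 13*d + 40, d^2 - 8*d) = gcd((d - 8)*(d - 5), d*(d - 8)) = d - 8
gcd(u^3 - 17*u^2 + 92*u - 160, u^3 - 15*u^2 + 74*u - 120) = u^2 - 9*u + 20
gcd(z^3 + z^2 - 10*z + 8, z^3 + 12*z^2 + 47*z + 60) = z + 4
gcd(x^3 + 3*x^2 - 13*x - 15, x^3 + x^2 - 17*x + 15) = x^2 + 2*x - 15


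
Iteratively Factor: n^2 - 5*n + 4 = (n - 1)*(n - 4)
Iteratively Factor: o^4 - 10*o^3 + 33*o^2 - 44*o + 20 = (o - 2)*(o^3 - 8*o^2 + 17*o - 10) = (o - 5)*(o - 2)*(o^2 - 3*o + 2) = (o - 5)*(o - 2)^2*(o - 1)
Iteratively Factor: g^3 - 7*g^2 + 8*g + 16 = (g - 4)*(g^2 - 3*g - 4) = (g - 4)*(g + 1)*(g - 4)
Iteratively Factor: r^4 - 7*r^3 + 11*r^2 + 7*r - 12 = (r + 1)*(r^3 - 8*r^2 + 19*r - 12) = (r - 4)*(r + 1)*(r^2 - 4*r + 3) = (r - 4)*(r - 3)*(r + 1)*(r - 1)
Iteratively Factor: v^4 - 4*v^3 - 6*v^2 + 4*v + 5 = (v - 5)*(v^3 + v^2 - v - 1) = (v - 5)*(v + 1)*(v^2 - 1) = (v - 5)*(v - 1)*(v + 1)*(v + 1)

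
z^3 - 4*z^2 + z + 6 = (z - 3)*(z - 2)*(z + 1)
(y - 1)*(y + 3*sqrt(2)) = y^2 - y + 3*sqrt(2)*y - 3*sqrt(2)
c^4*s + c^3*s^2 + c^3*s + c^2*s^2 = c^2*(c + s)*(c*s + s)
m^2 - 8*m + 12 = (m - 6)*(m - 2)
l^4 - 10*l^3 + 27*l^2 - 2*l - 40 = (l - 5)*(l - 4)*(l - 2)*(l + 1)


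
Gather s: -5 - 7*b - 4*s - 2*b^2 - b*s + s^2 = -2*b^2 - 7*b + s^2 + s*(-b - 4) - 5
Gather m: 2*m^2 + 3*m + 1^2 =2*m^2 + 3*m + 1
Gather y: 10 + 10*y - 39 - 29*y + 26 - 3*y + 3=-22*y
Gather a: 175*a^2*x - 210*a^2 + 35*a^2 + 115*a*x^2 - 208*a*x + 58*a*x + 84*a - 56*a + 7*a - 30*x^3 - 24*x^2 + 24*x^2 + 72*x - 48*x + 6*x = a^2*(175*x - 175) + a*(115*x^2 - 150*x + 35) - 30*x^3 + 30*x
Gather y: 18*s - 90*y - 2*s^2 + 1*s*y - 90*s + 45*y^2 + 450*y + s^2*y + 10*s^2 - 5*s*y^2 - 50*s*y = 8*s^2 - 72*s + y^2*(45 - 5*s) + y*(s^2 - 49*s + 360)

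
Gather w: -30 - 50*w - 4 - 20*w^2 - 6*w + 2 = -20*w^2 - 56*w - 32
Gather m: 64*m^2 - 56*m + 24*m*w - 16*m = 64*m^2 + m*(24*w - 72)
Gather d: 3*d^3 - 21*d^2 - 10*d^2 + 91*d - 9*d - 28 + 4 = 3*d^3 - 31*d^2 + 82*d - 24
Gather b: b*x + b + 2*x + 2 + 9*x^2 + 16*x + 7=b*(x + 1) + 9*x^2 + 18*x + 9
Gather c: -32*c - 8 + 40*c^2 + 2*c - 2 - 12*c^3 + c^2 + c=-12*c^3 + 41*c^2 - 29*c - 10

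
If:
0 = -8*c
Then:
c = 0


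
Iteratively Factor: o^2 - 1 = (o + 1)*(o - 1)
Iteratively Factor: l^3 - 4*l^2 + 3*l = (l)*(l^2 - 4*l + 3) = l*(l - 3)*(l - 1)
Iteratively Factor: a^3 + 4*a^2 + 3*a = (a + 3)*(a^2 + a) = a*(a + 3)*(a + 1)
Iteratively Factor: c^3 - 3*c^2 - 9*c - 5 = (c + 1)*(c^2 - 4*c - 5) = (c + 1)^2*(c - 5)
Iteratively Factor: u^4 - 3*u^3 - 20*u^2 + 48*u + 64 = (u - 4)*(u^3 + u^2 - 16*u - 16) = (u - 4)*(u + 4)*(u^2 - 3*u - 4) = (u - 4)^2*(u + 4)*(u + 1)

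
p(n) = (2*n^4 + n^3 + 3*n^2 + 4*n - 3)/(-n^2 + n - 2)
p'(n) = (2*n - 1)*(2*n^4 + n^3 + 3*n^2 + 4*n - 3)/(-n^2 + n - 2)^2 + (8*n^3 + 3*n^2 + 6*n + 4)/(-n^2 + n - 2) = (-4*n^5 + 5*n^4 - 14*n^3 + n^2 - 18*n - 5)/(n^4 - 2*n^3 + 5*n^2 - 4*n + 4)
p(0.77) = -1.66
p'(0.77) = -7.22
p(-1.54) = -0.94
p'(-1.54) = 3.98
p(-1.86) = -2.38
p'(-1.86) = 5.06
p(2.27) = -17.68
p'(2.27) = -13.12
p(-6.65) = -70.36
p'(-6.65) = 23.64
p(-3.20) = -12.43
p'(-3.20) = 10.02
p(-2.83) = -8.98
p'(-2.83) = 8.60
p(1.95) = -13.64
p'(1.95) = -12.17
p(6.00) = -91.78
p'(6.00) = -27.08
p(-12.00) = -253.96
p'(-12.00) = 45.01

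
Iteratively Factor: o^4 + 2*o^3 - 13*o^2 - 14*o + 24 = (o - 3)*(o^3 + 5*o^2 + 2*o - 8) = (o - 3)*(o - 1)*(o^2 + 6*o + 8) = (o - 3)*(o - 1)*(o + 2)*(o + 4)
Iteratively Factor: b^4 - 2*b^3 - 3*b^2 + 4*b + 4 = (b + 1)*(b^3 - 3*b^2 + 4) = (b - 2)*(b + 1)*(b^2 - b - 2) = (b - 2)^2*(b + 1)*(b + 1)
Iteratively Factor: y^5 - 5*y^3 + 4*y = (y - 1)*(y^4 + y^3 - 4*y^2 - 4*y) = (y - 1)*(y + 1)*(y^3 - 4*y) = (y - 1)*(y + 1)*(y + 2)*(y^2 - 2*y) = y*(y - 1)*(y + 1)*(y + 2)*(y - 2)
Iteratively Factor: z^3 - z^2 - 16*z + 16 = (z - 4)*(z^2 + 3*z - 4) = (z - 4)*(z + 4)*(z - 1)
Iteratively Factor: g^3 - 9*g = (g + 3)*(g^2 - 3*g) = g*(g + 3)*(g - 3)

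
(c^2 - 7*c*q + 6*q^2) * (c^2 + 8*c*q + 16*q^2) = c^4 + c^3*q - 34*c^2*q^2 - 64*c*q^3 + 96*q^4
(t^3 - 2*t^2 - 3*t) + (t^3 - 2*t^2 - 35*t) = 2*t^3 - 4*t^2 - 38*t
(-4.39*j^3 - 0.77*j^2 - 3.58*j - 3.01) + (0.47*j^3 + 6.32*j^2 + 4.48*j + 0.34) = -3.92*j^3 + 5.55*j^2 + 0.9*j - 2.67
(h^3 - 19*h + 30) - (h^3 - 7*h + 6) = 24 - 12*h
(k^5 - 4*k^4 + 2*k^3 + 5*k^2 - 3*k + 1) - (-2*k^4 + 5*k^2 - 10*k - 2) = k^5 - 2*k^4 + 2*k^3 + 7*k + 3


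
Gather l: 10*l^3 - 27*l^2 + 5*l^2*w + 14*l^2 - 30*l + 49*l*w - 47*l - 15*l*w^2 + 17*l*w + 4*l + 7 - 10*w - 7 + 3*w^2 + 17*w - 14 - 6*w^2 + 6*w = 10*l^3 + l^2*(5*w - 13) + l*(-15*w^2 + 66*w - 73) - 3*w^2 + 13*w - 14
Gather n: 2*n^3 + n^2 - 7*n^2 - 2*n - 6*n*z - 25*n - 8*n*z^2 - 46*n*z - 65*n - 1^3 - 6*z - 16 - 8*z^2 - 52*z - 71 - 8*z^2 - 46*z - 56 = 2*n^3 - 6*n^2 + n*(-8*z^2 - 52*z - 92) - 16*z^2 - 104*z - 144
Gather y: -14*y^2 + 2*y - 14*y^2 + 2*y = -28*y^2 + 4*y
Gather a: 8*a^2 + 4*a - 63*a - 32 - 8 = 8*a^2 - 59*a - 40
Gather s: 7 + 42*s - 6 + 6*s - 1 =48*s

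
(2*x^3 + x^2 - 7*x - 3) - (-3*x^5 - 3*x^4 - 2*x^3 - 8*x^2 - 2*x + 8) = 3*x^5 + 3*x^4 + 4*x^3 + 9*x^2 - 5*x - 11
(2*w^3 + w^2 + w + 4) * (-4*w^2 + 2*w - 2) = -8*w^5 - 6*w^3 - 16*w^2 + 6*w - 8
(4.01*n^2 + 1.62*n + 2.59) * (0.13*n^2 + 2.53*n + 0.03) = 0.5213*n^4 + 10.3559*n^3 + 4.5556*n^2 + 6.6013*n + 0.0777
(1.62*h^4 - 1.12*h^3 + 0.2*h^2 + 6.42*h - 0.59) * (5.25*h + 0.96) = 8.505*h^5 - 4.3248*h^4 - 0.0252000000000001*h^3 + 33.897*h^2 + 3.0657*h - 0.5664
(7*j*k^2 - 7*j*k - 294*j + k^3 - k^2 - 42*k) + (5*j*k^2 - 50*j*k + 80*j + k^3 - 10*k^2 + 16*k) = 12*j*k^2 - 57*j*k - 214*j + 2*k^3 - 11*k^2 - 26*k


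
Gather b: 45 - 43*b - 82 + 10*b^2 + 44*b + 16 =10*b^2 + b - 21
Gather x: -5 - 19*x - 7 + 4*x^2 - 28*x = 4*x^2 - 47*x - 12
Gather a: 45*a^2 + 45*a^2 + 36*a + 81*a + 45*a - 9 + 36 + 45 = 90*a^2 + 162*a + 72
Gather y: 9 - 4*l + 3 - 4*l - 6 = 6 - 8*l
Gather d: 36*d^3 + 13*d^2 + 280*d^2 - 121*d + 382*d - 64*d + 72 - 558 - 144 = 36*d^3 + 293*d^2 + 197*d - 630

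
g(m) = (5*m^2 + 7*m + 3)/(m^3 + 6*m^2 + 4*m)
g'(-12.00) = -0.10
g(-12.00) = -0.70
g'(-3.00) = -0.93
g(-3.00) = 1.80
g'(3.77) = -0.10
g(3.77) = 0.65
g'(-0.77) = 4533.23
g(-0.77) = 27.53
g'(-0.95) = 3.75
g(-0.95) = 1.14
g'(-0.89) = 9.33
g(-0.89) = 1.50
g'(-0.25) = -11.55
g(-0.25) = -2.44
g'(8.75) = -0.03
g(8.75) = 0.38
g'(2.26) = -0.21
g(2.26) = 0.87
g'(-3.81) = -2.21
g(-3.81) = 2.96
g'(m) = (10*m + 7)/(m^3 + 6*m^2 + 4*m) + (-3*m^2 - 12*m - 4)*(5*m^2 + 7*m + 3)/(m^3 + 6*m^2 + 4*m)^2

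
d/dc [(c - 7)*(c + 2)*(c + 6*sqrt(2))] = 3*c^2 - 10*c + 12*sqrt(2)*c - 30*sqrt(2) - 14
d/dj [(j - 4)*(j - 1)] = 2*j - 5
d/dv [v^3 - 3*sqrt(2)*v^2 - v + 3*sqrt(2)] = 3*v^2 - 6*sqrt(2)*v - 1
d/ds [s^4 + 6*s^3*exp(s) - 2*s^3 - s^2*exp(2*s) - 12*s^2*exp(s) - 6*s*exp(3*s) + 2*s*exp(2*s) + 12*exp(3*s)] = 6*s^3*exp(s) + 4*s^3 - 2*s^2*exp(2*s) + 6*s^2*exp(s) - 6*s^2 - 18*s*exp(3*s) + 2*s*exp(2*s) - 24*s*exp(s) + 30*exp(3*s) + 2*exp(2*s)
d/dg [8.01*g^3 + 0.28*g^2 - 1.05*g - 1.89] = 24.03*g^2 + 0.56*g - 1.05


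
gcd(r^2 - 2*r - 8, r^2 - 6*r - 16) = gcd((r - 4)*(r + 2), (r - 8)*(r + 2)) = r + 2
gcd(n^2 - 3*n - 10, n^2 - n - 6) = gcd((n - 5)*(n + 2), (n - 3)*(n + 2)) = n + 2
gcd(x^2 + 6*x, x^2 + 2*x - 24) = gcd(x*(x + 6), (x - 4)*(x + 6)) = x + 6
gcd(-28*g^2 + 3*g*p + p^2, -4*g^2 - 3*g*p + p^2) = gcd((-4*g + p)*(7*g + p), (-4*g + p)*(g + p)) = -4*g + p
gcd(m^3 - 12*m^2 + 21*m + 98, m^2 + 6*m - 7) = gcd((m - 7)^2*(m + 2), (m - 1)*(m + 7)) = 1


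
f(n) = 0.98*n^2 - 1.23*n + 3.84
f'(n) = 1.96*n - 1.23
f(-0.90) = 5.74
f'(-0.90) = -2.99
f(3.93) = 14.14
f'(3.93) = 6.47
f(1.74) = 4.67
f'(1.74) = 2.18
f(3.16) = 9.74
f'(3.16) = 4.96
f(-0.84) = 5.56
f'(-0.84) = -2.88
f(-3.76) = 22.32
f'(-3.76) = -8.60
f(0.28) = 3.57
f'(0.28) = -0.68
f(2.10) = 5.58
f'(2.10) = 2.89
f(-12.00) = 159.72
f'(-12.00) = -24.75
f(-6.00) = 46.50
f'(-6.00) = -12.99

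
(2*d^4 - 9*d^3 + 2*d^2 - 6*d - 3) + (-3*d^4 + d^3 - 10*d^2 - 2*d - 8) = -d^4 - 8*d^3 - 8*d^2 - 8*d - 11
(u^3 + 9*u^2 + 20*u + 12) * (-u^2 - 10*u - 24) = -u^5 - 19*u^4 - 134*u^3 - 428*u^2 - 600*u - 288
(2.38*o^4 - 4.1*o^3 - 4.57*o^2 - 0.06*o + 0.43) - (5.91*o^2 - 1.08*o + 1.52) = 2.38*o^4 - 4.1*o^3 - 10.48*o^2 + 1.02*o - 1.09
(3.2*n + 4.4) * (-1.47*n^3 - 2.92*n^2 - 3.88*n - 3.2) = -4.704*n^4 - 15.812*n^3 - 25.264*n^2 - 27.312*n - 14.08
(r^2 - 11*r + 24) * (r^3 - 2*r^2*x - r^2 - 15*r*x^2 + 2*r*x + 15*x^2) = r^5 - 2*r^4*x - 12*r^4 - 15*r^3*x^2 + 24*r^3*x + 35*r^3 + 180*r^2*x^2 - 70*r^2*x - 24*r^2 - 525*r*x^2 + 48*r*x + 360*x^2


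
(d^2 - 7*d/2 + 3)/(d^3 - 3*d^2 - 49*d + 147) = (d^2 - 7*d/2 + 3)/(d^3 - 3*d^2 - 49*d + 147)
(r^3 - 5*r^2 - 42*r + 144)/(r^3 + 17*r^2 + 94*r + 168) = (r^2 - 11*r + 24)/(r^2 + 11*r + 28)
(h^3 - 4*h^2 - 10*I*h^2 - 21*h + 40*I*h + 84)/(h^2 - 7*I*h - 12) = (h^2 - h*(4 + 7*I) + 28*I)/(h - 4*I)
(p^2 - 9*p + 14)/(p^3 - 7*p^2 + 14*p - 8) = (p - 7)/(p^2 - 5*p + 4)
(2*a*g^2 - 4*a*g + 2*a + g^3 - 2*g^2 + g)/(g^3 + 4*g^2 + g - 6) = (2*a*g - 2*a + g^2 - g)/(g^2 + 5*g + 6)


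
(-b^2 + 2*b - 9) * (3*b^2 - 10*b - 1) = -3*b^4 + 16*b^3 - 46*b^2 + 88*b + 9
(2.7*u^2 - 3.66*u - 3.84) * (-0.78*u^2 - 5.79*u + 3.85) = -2.106*u^4 - 12.7782*u^3 + 34.5816*u^2 + 8.1426*u - 14.784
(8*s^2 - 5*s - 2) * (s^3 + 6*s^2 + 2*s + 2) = 8*s^5 + 43*s^4 - 16*s^3 - 6*s^2 - 14*s - 4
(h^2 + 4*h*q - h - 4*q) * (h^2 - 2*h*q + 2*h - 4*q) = h^4 + 2*h^3*q + h^3 - 8*h^2*q^2 + 2*h^2*q - 2*h^2 - 8*h*q^2 - 4*h*q + 16*q^2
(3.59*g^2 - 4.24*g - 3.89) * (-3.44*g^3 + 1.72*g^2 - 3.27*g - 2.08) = -12.3496*g^5 + 20.7604*g^4 - 5.6505*g^3 - 0.293200000000001*g^2 + 21.5395*g + 8.0912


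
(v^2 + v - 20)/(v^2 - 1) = (v^2 + v - 20)/(v^2 - 1)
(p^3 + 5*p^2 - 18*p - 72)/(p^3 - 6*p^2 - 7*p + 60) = (p + 6)/(p - 5)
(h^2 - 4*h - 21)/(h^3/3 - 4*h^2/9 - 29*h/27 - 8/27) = 27*(-h^2 + 4*h + 21)/(-9*h^3 + 12*h^2 + 29*h + 8)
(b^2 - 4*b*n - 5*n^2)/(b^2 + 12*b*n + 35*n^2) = (b^2 - 4*b*n - 5*n^2)/(b^2 + 12*b*n + 35*n^2)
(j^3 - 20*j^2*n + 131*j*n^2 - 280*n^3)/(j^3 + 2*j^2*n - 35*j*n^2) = (j^2 - 15*j*n + 56*n^2)/(j*(j + 7*n))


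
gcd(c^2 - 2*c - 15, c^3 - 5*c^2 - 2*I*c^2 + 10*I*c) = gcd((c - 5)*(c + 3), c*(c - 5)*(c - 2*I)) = c - 5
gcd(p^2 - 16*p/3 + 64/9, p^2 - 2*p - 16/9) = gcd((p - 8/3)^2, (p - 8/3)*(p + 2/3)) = p - 8/3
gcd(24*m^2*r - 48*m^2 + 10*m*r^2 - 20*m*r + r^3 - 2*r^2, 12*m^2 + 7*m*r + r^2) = 4*m + r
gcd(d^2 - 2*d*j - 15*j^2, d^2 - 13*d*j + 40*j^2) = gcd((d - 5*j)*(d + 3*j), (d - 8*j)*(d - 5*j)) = d - 5*j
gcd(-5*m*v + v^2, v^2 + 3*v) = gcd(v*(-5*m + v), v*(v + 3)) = v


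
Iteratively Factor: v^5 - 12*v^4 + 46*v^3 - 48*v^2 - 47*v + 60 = (v - 5)*(v^4 - 7*v^3 + 11*v^2 + 7*v - 12) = (v - 5)*(v - 4)*(v^3 - 3*v^2 - v + 3) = (v - 5)*(v - 4)*(v - 1)*(v^2 - 2*v - 3) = (v - 5)*(v - 4)*(v - 1)*(v + 1)*(v - 3)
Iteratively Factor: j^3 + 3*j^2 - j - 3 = (j + 3)*(j^2 - 1) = (j - 1)*(j + 3)*(j + 1)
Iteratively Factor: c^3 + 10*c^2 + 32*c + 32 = (c + 4)*(c^2 + 6*c + 8) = (c + 4)^2*(c + 2)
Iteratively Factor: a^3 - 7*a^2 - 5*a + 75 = (a + 3)*(a^2 - 10*a + 25) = (a - 5)*(a + 3)*(a - 5)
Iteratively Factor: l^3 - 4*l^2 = (l)*(l^2 - 4*l) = l^2*(l - 4)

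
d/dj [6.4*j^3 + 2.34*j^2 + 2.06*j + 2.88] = 19.2*j^2 + 4.68*j + 2.06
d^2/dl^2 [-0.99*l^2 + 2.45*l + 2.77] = -1.98000000000000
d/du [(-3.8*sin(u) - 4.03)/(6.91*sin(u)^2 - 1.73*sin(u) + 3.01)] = (26.258*sin(u)^2 + 55.6946*sin(u) - 18.4099)*cos(u)/(47.7481*sin(u)^4 - 23.9086*sin(u)^3 + 44.5911*sin(u)^2 - 10.4146*sin(u) + 9.0601)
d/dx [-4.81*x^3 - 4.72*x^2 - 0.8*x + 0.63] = -14.43*x^2 - 9.44*x - 0.8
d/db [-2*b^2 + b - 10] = 1 - 4*b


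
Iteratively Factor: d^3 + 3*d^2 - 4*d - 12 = (d - 2)*(d^2 + 5*d + 6) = (d - 2)*(d + 2)*(d + 3)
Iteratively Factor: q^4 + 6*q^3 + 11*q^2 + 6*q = (q + 3)*(q^3 + 3*q^2 + 2*q) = (q + 2)*(q + 3)*(q^2 + q) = q*(q + 2)*(q + 3)*(q + 1)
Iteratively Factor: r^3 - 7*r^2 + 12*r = (r - 3)*(r^2 - 4*r) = (r - 4)*(r - 3)*(r)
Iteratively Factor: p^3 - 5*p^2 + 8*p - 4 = (p - 1)*(p^2 - 4*p + 4) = (p - 2)*(p - 1)*(p - 2)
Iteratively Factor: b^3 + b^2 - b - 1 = (b + 1)*(b^2 - 1) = (b - 1)*(b + 1)*(b + 1)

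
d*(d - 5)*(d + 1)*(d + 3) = d^4 - d^3 - 17*d^2 - 15*d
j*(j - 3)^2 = j^3 - 6*j^2 + 9*j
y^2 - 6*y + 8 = (y - 4)*(y - 2)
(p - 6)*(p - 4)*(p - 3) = p^3 - 13*p^2 + 54*p - 72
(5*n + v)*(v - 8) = 5*n*v - 40*n + v^2 - 8*v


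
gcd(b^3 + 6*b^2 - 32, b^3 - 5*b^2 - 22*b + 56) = b^2 + 2*b - 8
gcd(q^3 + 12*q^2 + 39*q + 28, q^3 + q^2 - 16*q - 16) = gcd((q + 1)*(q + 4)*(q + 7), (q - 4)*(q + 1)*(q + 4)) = q^2 + 5*q + 4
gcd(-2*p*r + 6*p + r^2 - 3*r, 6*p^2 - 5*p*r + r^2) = 2*p - r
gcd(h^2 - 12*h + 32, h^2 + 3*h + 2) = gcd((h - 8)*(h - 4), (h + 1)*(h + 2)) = 1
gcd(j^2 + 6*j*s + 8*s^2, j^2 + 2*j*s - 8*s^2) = j + 4*s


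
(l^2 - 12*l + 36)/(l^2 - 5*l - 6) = (l - 6)/(l + 1)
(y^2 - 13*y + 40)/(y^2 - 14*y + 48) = (y - 5)/(y - 6)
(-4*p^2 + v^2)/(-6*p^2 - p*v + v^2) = (2*p - v)/(3*p - v)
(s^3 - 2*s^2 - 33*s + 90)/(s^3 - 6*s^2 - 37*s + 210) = (s - 3)/(s - 7)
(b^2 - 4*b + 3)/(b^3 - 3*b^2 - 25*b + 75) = (b - 1)/(b^2 - 25)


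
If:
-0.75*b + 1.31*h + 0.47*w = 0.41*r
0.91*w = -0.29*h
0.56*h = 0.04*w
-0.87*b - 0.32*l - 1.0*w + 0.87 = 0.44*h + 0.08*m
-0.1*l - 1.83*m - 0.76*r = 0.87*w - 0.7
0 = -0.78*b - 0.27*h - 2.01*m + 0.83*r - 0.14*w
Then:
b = -0.11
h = 0.00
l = 3.00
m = 0.13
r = 0.21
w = 0.00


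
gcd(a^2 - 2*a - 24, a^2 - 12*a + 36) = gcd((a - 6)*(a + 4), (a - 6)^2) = a - 6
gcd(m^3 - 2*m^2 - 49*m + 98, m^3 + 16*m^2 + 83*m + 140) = m + 7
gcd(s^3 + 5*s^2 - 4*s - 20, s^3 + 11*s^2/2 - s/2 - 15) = s^2 + 7*s + 10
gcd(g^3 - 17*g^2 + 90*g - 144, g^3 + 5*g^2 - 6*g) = 1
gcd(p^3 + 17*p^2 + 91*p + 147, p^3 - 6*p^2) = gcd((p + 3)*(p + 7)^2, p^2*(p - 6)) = 1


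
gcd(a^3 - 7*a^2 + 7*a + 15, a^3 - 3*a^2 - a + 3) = a^2 - 2*a - 3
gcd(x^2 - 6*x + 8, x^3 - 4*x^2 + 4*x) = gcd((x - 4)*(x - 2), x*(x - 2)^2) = x - 2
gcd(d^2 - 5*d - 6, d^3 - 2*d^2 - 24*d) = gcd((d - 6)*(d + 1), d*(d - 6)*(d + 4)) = d - 6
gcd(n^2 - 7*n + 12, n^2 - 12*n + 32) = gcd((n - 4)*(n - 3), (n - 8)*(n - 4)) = n - 4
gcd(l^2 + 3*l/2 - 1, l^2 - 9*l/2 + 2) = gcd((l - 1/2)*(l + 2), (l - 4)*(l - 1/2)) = l - 1/2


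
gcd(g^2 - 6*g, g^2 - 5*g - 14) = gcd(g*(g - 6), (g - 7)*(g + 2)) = 1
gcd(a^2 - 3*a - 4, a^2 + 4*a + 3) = a + 1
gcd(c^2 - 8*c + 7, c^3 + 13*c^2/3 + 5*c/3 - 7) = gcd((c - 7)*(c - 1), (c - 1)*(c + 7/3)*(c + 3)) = c - 1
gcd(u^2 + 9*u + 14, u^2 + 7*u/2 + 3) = u + 2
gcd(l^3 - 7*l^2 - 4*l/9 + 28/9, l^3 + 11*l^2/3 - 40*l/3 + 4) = 1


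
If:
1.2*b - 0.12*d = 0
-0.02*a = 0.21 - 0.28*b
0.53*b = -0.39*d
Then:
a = -10.50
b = 0.00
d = 0.00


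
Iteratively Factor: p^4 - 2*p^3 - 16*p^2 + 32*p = (p)*(p^3 - 2*p^2 - 16*p + 32) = p*(p - 4)*(p^2 + 2*p - 8) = p*(p - 4)*(p - 2)*(p + 4)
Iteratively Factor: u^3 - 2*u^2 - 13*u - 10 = (u + 2)*(u^2 - 4*u - 5) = (u + 1)*(u + 2)*(u - 5)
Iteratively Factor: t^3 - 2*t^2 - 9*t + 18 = (t - 2)*(t^2 - 9) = (t - 2)*(t + 3)*(t - 3)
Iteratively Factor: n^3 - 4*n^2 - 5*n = (n - 5)*(n^2 + n) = (n - 5)*(n + 1)*(n)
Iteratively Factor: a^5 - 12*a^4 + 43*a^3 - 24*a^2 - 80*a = (a - 5)*(a^4 - 7*a^3 + 8*a^2 + 16*a) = (a - 5)*(a + 1)*(a^3 - 8*a^2 + 16*a) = a*(a - 5)*(a + 1)*(a^2 - 8*a + 16) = a*(a - 5)*(a - 4)*(a + 1)*(a - 4)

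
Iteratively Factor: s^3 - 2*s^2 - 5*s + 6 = (s - 3)*(s^2 + s - 2) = (s - 3)*(s + 2)*(s - 1)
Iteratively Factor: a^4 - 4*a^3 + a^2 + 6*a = (a - 2)*(a^3 - 2*a^2 - 3*a) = (a - 3)*(a - 2)*(a^2 + a) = a*(a - 3)*(a - 2)*(a + 1)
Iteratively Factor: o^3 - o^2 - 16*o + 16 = (o + 4)*(o^2 - 5*o + 4) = (o - 4)*(o + 4)*(o - 1)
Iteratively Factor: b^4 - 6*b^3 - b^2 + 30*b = (b)*(b^3 - 6*b^2 - b + 30) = b*(b - 3)*(b^2 - 3*b - 10) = b*(b - 5)*(b - 3)*(b + 2)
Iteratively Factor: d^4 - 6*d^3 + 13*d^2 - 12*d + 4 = (d - 2)*(d^3 - 4*d^2 + 5*d - 2) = (d - 2)^2*(d^2 - 2*d + 1) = (d - 2)^2*(d - 1)*(d - 1)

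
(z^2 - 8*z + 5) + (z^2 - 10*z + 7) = 2*z^2 - 18*z + 12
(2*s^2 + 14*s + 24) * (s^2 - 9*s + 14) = 2*s^4 - 4*s^3 - 74*s^2 - 20*s + 336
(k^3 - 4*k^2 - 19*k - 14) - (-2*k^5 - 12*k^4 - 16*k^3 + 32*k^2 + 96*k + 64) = 2*k^5 + 12*k^4 + 17*k^3 - 36*k^2 - 115*k - 78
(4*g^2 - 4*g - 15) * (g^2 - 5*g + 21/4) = 4*g^4 - 24*g^3 + 26*g^2 + 54*g - 315/4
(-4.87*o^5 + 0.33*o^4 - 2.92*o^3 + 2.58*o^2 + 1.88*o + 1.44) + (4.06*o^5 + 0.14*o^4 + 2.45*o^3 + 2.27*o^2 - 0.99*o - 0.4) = -0.81*o^5 + 0.47*o^4 - 0.47*o^3 + 4.85*o^2 + 0.89*o + 1.04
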